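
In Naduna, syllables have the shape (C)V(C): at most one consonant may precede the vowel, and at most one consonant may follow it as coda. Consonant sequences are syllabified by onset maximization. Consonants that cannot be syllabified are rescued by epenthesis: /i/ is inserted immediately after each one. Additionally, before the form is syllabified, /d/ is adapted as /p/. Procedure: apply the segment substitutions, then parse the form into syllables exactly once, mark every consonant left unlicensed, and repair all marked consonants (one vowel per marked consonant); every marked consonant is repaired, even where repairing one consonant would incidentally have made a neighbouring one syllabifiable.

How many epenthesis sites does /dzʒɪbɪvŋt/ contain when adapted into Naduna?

4

After substitution the input is /pzʒɪbɪvŋt/.
The unsyllabifiable consonants are /p/, /z/, /ŋ/, /t/; each receives one epenthetic vowel.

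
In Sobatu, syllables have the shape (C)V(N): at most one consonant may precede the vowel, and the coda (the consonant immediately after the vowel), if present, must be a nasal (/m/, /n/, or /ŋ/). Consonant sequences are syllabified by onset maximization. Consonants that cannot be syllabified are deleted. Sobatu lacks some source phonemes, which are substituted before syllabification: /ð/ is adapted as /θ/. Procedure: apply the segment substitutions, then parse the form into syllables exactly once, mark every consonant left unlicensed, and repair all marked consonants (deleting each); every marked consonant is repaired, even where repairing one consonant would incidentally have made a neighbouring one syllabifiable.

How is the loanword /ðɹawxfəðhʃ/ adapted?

ɹafə

Substitution: /ð/ → /θ/, giving /θɹawxfəθhʃ/.
The consonants /θ/, /w/, /x/, /θ/, /h/, /ʃ/ cannot be parsed into a legal (C)V(N) syllable (only a nasal (/m/, /n/, or /ŋ/) is licensed in coda position; onsets are limited to one consonant).
Deletion applies to /θ/, /w/, /x/, /θ/, /h/, /ʃ/.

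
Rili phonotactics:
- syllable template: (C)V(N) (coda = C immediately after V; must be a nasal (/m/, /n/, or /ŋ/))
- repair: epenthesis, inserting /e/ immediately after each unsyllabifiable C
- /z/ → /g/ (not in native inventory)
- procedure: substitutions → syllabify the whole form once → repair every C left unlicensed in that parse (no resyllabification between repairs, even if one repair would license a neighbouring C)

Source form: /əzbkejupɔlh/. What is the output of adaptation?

Substitution: /z/ → /g/, giving /əgbkejupɔlh/.
Syllabifying with onset maximization leaves /g/, /b/, /l/, /h/ stranded (only a nasal (/m/, /n/, or /ŋ/) is licensed in coda position; onsets are limited to one consonant).
Each unlicensed consonant becomes the onset of a new syllable: /g/ → /ge/, /b/ → /be/, /l/ → /le/, /h/ → /he/.

əgebekejupɔlehe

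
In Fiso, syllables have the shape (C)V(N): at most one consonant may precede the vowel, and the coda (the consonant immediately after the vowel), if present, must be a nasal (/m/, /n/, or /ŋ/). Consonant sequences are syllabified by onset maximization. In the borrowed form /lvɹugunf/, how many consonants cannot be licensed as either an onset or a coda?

Syllabifying with onset maximization leaves /l/, /v/, /f/ stranded (only a nasal (/m/, /n/, or /ŋ/) is licensed in coda position; onsets are limited to one consonant).

3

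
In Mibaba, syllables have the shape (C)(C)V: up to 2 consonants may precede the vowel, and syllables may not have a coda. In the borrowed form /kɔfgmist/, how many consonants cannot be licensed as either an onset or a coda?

3

The consonants /f/, /s/, /t/ cannot be parsed into a legal (C)(C)V syllable (no codas are permitted; onsets may contain at most 2 consonants).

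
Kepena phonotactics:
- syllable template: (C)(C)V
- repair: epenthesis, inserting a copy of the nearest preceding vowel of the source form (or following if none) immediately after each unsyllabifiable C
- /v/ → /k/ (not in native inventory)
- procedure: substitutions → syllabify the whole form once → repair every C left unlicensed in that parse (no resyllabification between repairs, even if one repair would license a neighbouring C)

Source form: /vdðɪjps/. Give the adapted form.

Substitution: /v/ → /k/, giving /kdðɪjps/.
Under (C)(C)V, the unsyllabifiable consonants are /k/, /j/, /p/, /s/ (no codas are permitted; onsets may contain at most 2 consonants).
Inserting the epenthetic vowel yields /k/ → /kɪ/, /j/ → /jɪ/, /p/ → /pɪ/, /s/ → /sɪ/.

kɪdðɪjɪpɪsɪ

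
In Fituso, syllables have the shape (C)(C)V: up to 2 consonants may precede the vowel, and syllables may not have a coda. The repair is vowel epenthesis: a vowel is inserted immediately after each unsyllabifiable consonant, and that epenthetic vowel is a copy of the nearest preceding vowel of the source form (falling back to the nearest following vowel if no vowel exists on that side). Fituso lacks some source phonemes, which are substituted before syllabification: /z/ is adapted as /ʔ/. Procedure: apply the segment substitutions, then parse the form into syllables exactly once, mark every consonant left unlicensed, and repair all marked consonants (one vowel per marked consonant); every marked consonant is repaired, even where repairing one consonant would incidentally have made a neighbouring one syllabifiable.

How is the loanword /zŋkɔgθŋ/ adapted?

ʔɔŋkɔgɔθɔŋɔ

Substitution: /z/ → /ʔ/, giving /ʔŋkɔgθŋ/.
Syllabifying with onset maximization leaves /ʔ/, /g/, /θ/, /ŋ/ stranded (no codas are permitted; onsets may contain at most 2 consonants).
Each unlicensed consonant becomes the onset of a new syllable: /ʔ/ → /ʔɔ/, /g/ → /gɔ/, /θ/ → /θɔ/, /ŋ/ → /ŋɔ/.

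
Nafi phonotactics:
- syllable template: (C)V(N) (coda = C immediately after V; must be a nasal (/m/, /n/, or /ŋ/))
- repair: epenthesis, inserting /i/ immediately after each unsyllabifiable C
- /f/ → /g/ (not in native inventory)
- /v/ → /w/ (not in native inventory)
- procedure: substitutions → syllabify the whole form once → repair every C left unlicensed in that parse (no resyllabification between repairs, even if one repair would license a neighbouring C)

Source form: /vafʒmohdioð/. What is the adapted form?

Substitution: /v/ → /w/, /f/ → /g/, giving /wagʒmohdioð/.
Under (C)V(N), the unsyllabifiable consonants are /g/, /ʒ/, /h/, /ð/ (only a nasal (/m/, /n/, or /ŋ/) is licensed in coda position; onsets are limited to one consonant).
Epenthesis after each stranded consonant: /g/ → /gi/, /ʒ/ → /ʒi/, /h/ → /hi/, /ð/ → /ði/.

wagiʒimohidioði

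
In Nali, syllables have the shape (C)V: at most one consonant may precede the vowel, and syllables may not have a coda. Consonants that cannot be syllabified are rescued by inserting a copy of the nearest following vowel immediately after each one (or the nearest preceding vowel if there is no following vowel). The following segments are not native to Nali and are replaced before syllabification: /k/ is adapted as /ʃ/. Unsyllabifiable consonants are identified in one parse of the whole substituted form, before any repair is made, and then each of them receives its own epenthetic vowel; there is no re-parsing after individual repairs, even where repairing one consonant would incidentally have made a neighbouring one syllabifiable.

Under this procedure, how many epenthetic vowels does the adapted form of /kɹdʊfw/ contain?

4

After substitution the input is /ʃɹdʊfw/.
The unsyllabifiable consonants are /ʃ/, /ɹ/, /f/, /w/; each receives one epenthetic vowel.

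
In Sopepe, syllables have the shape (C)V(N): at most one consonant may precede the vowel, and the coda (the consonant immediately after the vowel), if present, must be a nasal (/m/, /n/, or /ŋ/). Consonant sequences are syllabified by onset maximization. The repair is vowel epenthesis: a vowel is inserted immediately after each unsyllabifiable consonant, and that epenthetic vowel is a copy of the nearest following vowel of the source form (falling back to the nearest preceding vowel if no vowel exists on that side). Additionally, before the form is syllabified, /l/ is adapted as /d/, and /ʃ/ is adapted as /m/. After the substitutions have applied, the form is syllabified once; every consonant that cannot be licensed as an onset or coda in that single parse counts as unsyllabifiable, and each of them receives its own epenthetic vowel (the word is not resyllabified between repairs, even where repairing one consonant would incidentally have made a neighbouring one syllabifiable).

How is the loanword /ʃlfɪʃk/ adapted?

Substitution: /ʃ/ → /m/, /l/ → /d/, giving /mdfɪmk/.
Syllabifying with onset maximization leaves /m/, /d/, /k/ stranded (only a nasal (/m/, /n/, or /ŋ/) is licensed in coda position; onsets are limited to one consonant).
Epenthesis after each stranded consonant: /m/ → /mɪ/, /d/ → /dɪ/, /k/ → /kɪ/.

mɪdɪfɪmkɪ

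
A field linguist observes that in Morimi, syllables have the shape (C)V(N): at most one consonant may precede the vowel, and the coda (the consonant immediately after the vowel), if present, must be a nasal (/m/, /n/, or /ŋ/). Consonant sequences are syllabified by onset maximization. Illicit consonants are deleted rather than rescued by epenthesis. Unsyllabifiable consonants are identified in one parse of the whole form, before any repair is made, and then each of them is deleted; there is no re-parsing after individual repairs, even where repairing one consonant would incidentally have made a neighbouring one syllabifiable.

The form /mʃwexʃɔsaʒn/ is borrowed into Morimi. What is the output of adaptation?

Under (C)V(N), the unsyllabifiable consonants are /m/, /ʃ/, /x/, /ʒ/, /n/ (only a nasal (/m/, /n/, or /ŋ/) is licensed in coda position; onsets are limited to one consonant).
Deletion applies to /m/, /ʃ/, /x/, /ʒ/, /n/.

weʃɔsa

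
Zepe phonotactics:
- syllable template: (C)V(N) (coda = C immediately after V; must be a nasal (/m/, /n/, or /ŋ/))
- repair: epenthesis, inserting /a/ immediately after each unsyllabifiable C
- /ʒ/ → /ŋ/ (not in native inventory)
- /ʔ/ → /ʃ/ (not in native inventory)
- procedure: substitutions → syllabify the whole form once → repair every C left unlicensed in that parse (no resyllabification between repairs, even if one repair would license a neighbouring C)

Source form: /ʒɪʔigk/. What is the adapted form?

ŋɪʃigaka

Substitution: /ʒ/ → /ŋ/, /ʔ/ → /ʃ/, giving /ŋɪʃigk/.
Under (C)V(N), the unsyllabifiable consonants are /g/, /k/ (only a nasal (/m/, /n/, or /ŋ/) is licensed in coda position; onsets are limited to one consonant).
Each unlicensed consonant becomes the onset of a new syllable: /g/ → /ga/, /k/ → /ka/.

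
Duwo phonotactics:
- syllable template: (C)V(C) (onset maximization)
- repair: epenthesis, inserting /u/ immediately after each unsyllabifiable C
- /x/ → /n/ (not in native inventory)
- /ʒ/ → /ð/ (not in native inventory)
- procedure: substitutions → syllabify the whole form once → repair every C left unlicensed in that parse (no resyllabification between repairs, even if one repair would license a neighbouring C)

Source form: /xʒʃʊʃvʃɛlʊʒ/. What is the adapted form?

Substitution: /x/ → /n/, /ʒ/ → /ð/, giving /nðʃʊʃvʃɛlʊð/.
Under (C)V(C), the unsyllabifiable consonants are /n/, /ð/, /v/ (at most one coda consonant is licensed; onsets are limited to one consonant).
Epenthesis after each stranded consonant: /n/ → /nu/, /ð/ → /ðu/, /v/ → /vu/.

nuðuʃʊʃvuʃɛlʊð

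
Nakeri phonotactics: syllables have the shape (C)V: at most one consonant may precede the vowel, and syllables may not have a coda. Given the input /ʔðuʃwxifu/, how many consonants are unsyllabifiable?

3

The consonants /ʔ/, /ʃ/, /w/ cannot be parsed into a legal (C)V syllable (no codas are permitted; onsets are limited to one consonant).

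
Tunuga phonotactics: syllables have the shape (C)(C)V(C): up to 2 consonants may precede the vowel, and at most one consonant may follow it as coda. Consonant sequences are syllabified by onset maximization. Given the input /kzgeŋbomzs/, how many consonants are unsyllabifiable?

3

Syllabifying with onset maximization leaves /k/, /z/, /s/ stranded (at most one coda consonant is licensed; onsets may contain at most 2 consonants).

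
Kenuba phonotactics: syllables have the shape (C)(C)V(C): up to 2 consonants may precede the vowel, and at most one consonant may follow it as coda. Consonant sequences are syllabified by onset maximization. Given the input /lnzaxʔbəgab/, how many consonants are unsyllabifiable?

1

The consonants /l/ cannot be parsed into a legal (C)(C)V(C) syllable (at most one coda consonant is licensed; onsets may contain at most 2 consonants).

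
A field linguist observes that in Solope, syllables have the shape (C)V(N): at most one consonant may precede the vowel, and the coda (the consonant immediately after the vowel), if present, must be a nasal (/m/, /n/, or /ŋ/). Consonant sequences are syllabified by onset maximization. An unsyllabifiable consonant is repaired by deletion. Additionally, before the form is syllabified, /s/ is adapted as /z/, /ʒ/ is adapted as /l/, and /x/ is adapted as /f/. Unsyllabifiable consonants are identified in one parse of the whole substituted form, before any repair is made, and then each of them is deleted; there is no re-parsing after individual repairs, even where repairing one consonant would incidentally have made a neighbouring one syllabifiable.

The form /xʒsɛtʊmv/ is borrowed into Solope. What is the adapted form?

Substitution: /x/ → /f/, /ʒ/ → /l/, /s/ → /z/, giving /flzɛtʊmv/.
The consonants /f/, /l/, /v/ cannot be parsed into a legal (C)V(N) syllable (only a nasal (/m/, /n/, or /ŋ/) is licensed in coda position; onsets are limited to one consonant).
Deletion applies to /f/, /l/, /v/.

zɛtʊm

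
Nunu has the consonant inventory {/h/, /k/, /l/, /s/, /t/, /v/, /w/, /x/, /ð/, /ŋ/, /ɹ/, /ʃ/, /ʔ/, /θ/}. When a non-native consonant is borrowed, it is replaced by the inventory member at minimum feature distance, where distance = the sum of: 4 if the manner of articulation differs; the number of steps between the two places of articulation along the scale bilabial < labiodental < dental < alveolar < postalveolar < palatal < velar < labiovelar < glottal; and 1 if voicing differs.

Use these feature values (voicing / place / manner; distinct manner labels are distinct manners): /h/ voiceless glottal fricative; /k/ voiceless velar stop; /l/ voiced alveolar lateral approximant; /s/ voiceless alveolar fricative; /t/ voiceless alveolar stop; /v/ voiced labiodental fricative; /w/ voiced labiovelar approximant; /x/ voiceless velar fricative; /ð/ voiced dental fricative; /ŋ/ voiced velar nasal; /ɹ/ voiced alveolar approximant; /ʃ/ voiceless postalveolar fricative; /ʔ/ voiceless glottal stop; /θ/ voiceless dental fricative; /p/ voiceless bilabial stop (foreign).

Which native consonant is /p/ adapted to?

t

/t/ is closest: same manner (stop), place distance 3 (bilabial→alveolar), same voicing; total 3. Next closest is /k/ at distance 6.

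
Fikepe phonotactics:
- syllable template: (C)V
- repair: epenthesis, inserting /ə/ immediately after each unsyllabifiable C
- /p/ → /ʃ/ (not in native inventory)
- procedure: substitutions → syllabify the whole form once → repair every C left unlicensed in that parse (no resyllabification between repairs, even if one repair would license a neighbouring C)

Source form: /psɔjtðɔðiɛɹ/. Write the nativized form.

ʃəsɔjətəðɔðiɛɹə

Substitution: /p/ → /ʃ/, giving /ʃsɔjtðɔðiɛɹ/.
Syllabifying with onset maximization leaves /ʃ/, /j/, /t/, /ɹ/ stranded (no codas are permitted; onsets are limited to one consonant).
Epenthesis after each stranded consonant: /ʃ/ → /ʃə/, /j/ → /jə/, /t/ → /tə/, /ɹ/ → /ɹə/.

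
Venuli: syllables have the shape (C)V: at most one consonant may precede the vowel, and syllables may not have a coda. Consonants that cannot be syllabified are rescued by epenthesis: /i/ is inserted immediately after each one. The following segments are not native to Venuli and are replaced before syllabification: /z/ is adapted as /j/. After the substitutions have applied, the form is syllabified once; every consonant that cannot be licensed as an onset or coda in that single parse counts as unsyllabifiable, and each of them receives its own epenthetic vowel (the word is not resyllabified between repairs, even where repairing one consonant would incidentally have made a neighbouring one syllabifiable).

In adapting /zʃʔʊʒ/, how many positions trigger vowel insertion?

3

After substitution the input is /jʃʔʊʒ/.
The unsyllabifiable consonants are /j/, /ʃ/, /ʒ/; each receives one epenthetic vowel.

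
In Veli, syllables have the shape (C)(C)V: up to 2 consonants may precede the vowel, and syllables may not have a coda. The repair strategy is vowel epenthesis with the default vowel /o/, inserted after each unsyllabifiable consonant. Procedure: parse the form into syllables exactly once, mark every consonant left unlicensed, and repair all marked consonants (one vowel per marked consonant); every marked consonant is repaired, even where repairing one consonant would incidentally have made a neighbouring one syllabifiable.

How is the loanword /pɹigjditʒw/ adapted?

pɹigojditoʒowo

Syllabifying with onset maximization leaves /g/, /t/, /ʒ/, /w/ stranded (no codas are permitted; onsets may contain at most 2 consonants).
Each unlicensed consonant becomes the onset of a new syllable: /g/ → /go/, /t/ → /to/, /ʒ/ → /ʒo/, /w/ → /wo/.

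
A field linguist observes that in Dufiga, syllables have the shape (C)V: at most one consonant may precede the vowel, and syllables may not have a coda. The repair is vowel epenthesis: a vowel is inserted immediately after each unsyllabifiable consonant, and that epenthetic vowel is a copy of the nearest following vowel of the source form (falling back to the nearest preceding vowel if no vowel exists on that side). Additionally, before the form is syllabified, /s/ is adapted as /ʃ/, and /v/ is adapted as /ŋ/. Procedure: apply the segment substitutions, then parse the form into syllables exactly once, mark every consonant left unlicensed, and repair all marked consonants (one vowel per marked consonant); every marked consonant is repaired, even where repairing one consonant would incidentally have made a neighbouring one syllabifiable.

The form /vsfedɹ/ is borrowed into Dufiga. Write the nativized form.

Substitution: /v/ → /ŋ/, /s/ → /ʃ/, giving /ŋʃfedɹ/.
Under (C)V, the unsyllabifiable consonants are /ŋ/, /ʃ/, /d/, /ɹ/ (no codas are permitted; onsets are limited to one consonant).
Epenthesis after each stranded consonant: /ŋ/ → /ŋe/, /ʃ/ → /ʃe/, /d/ → /de/, /ɹ/ → /ɹe/.

ŋeʃefedeɹe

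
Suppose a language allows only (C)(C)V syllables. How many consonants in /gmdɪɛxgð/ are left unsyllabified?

4

Syllabifying with onset maximization leaves /g/, /x/, /g/, /ð/ stranded (no codas are permitted; onsets may contain at most 2 consonants).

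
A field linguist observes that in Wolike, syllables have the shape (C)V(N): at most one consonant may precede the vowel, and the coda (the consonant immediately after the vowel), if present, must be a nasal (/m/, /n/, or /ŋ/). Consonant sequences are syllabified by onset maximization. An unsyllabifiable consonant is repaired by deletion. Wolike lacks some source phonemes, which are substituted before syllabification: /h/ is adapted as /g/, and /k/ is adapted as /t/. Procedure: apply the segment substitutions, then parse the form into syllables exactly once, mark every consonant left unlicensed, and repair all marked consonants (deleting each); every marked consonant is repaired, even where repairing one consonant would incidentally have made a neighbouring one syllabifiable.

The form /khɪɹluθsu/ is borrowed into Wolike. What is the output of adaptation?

Substitution: /k/ → /t/, /h/ → /g/, giving /tgɪɹluθsu/.
The consonants /t/, /ɹ/, /θ/ cannot be parsed into a legal (C)V(N) syllable (only a nasal (/m/, /n/, or /ŋ/) is licensed in coda position; onsets are limited to one consonant).
Deleting the stranded consonants removes /t/, /ɹ/, /θ/.

gɪlusu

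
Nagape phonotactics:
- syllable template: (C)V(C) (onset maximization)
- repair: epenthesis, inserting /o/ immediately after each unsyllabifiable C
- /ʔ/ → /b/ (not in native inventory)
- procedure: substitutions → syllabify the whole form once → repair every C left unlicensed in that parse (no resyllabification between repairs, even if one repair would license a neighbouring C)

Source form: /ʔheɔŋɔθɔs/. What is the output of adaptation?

boheɔŋɔθɔs

Substitution: /ʔ/ → /b/, giving /bheɔŋɔθɔs/.
Syllabifying with onset maximization leaves /b/ stranded (at most one coda consonant is licensed; onsets are limited to one consonant).
Inserting the epenthetic vowel yields /b/ → /bo/.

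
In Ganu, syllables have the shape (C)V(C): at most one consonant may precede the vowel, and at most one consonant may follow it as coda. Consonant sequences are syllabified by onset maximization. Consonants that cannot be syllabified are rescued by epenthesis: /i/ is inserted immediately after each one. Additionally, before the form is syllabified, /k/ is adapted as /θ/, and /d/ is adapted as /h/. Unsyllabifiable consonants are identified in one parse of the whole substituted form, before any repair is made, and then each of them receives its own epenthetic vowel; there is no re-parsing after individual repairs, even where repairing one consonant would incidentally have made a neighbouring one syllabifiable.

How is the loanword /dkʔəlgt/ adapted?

Substitution: /d/ → /h/, /k/ → /θ/, giving /hθʔəlgt/.
Syllabifying with onset maximization leaves /h/, /θ/, /g/, /t/ stranded (at most one coda consonant is licensed; onsets are limited to one consonant).
Each unlicensed consonant becomes the onset of a new syllable: /h/ → /hi/, /θ/ → /θi/, /g/ → /gi/, /t/ → /ti/.

hiθiʔəlgiti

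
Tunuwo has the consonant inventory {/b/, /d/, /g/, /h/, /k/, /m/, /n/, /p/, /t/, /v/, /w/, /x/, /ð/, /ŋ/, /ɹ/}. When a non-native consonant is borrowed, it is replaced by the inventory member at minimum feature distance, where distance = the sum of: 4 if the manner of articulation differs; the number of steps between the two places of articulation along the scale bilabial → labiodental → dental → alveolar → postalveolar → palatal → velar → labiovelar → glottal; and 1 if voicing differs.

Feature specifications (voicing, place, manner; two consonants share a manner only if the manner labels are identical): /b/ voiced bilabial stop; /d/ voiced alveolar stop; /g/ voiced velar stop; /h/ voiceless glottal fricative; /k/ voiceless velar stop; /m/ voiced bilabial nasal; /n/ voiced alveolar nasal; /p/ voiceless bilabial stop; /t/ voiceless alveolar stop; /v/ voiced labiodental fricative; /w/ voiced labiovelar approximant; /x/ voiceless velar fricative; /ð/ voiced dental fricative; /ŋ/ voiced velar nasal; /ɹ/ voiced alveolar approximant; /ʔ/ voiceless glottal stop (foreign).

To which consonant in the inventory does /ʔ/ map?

k

/k/ is closest: same manner (stop), place distance 2 (glottal→velar), same voicing; total 2. Next closest is /g/ at distance 3.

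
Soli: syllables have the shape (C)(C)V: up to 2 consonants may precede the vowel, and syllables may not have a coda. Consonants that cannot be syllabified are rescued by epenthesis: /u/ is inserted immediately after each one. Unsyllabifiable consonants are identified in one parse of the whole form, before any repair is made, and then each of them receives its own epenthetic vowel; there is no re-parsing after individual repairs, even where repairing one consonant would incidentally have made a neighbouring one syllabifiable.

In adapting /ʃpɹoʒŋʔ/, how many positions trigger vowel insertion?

The unsyllabifiable consonants are /ʃ/, /ʒ/, /ŋ/, /ʔ/; each receives one epenthetic vowel.

4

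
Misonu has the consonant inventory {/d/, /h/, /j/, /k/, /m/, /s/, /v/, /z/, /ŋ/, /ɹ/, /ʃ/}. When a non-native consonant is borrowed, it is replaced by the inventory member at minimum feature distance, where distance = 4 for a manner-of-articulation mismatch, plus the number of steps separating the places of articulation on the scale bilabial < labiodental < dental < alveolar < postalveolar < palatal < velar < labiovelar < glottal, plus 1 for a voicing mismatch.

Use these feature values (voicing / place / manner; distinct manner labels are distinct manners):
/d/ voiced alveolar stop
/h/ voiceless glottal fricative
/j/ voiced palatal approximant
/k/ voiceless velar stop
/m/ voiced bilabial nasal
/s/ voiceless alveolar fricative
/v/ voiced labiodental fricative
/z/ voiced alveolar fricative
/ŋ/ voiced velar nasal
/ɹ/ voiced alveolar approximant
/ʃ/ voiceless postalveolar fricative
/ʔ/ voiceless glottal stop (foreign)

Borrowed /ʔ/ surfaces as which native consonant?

k

/k/ is closest: same manner (stop), place distance 2 (glottal→velar), same voicing; total 2. Next closest is /h/ at distance 4.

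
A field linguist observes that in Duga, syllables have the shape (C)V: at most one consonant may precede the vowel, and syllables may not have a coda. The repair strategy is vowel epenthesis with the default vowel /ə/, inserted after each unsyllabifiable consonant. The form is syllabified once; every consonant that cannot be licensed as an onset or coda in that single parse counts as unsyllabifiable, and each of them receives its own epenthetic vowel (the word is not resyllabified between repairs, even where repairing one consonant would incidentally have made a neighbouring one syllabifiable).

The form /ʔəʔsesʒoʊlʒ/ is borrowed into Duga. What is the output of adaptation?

The consonants /ʔ/, /s/, /l/, /ʒ/ cannot be parsed into a legal (C)V syllable (no codas are permitted; onsets are limited to one consonant).
Epenthesis after each stranded consonant: /ʔ/ → /ʔə/, /s/ → /sə/, /l/ → /lə/, /ʒ/ → /ʒə/.

ʔəʔəsesəʒoʊləʒə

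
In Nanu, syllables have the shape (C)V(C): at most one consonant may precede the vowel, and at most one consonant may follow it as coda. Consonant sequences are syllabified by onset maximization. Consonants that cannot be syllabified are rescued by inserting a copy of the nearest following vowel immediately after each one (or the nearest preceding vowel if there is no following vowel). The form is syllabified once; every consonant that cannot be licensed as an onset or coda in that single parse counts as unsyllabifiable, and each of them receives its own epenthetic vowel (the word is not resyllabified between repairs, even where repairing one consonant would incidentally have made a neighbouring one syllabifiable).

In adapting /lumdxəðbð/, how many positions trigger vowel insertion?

The unsyllabifiable consonants are /d/, /b/, /ð/; each receives one epenthetic vowel.

3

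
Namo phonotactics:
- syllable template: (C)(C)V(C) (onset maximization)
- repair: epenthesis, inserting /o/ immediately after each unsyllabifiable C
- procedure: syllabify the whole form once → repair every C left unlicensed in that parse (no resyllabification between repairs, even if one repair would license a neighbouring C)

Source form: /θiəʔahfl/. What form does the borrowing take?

θiəʔahfolo

The consonants /f/, /l/ cannot be parsed into a legal (C)(C)V(C) syllable (at most one coda consonant is licensed; onsets may contain at most 2 consonants).
Epenthesis after each stranded consonant: /f/ → /fo/, /l/ → /lo/.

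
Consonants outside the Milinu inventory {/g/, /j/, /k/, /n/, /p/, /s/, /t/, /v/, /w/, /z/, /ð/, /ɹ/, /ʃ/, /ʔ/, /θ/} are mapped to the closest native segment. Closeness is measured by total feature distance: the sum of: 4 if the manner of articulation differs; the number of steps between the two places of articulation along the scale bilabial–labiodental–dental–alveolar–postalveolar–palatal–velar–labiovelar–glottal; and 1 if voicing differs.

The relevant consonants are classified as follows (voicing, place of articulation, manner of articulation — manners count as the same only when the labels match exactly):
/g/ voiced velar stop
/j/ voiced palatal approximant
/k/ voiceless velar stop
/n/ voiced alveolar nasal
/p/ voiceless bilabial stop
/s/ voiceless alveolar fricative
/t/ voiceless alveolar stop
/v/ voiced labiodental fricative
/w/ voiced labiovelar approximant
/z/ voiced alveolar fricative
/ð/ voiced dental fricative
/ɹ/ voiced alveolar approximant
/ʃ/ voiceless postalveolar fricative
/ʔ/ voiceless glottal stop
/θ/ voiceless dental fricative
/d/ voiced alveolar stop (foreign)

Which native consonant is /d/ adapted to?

/t/ is closest: same manner (stop), place distance 0 (alveolar→alveolar), voicing differs (+1); total 1. Next closest is /g/ at distance 3.

t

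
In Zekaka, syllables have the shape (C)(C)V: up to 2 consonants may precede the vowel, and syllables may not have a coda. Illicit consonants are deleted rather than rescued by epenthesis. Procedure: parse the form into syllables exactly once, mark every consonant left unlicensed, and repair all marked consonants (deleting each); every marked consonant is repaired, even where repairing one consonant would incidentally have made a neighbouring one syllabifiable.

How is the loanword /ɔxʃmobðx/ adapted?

ɔʃmo

The consonants /x/, /b/, /ð/, /x/ cannot be parsed into a legal (C)(C)V syllable (no codas are permitted; onsets may contain at most 2 consonants).
Each unlicensed consonant is deleted: /x/, /b/, /ð/, /x/.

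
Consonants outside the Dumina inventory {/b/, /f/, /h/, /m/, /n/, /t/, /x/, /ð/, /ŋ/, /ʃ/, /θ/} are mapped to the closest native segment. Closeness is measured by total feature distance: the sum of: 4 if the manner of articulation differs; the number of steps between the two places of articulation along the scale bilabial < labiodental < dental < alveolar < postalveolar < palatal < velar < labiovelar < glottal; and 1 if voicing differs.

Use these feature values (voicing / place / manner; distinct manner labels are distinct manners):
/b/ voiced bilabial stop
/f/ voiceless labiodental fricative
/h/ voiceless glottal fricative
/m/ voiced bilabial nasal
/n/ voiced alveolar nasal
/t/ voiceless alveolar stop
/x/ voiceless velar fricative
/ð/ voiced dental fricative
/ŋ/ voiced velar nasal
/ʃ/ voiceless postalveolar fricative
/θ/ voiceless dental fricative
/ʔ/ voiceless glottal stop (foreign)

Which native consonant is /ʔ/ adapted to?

h

/h/ is closest: manner differs (stop→fricative, +4), place distance 0 (glottal→glottal), same voicing; total 4. Next closest is /t/ at distance 5.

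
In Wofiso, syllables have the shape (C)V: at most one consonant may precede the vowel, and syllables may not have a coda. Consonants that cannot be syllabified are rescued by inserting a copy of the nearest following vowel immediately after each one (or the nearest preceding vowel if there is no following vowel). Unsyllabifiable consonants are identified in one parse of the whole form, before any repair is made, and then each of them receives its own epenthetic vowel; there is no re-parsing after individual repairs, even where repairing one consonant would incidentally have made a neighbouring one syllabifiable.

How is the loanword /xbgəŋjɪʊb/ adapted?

xəbəgəŋɪjɪʊbʊ

Under (C)V, the unsyllabifiable consonants are /x/, /b/, /ŋ/, /b/ (no codas are permitted; onsets are limited to one consonant).
Inserting the epenthetic vowel yields /x/ → /xə/, /b/ → /bə/, /ŋ/ → /ŋɪ/, /b/ → /bʊ/.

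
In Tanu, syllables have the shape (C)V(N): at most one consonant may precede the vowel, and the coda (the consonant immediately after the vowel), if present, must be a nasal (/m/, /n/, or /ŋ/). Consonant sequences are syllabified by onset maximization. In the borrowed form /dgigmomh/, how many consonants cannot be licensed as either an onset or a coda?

3

Under (C)V(N), the unsyllabifiable consonants are /d/, /g/, /h/ (only a nasal (/m/, /n/, or /ŋ/) is licensed in coda position; onsets are limited to one consonant).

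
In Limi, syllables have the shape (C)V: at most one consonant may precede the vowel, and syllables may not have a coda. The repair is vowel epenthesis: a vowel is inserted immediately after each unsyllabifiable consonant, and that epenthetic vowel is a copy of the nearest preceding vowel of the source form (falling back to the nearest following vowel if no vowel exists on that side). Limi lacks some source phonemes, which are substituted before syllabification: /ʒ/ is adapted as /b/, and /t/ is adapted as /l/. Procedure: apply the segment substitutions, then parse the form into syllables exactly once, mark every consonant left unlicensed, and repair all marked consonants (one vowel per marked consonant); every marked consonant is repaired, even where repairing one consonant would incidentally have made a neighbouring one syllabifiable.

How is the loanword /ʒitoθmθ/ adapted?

Substitution: /ʒ/ → /b/, /t/ → /l/, giving /biloθmθ/.
Under (C)V, the unsyllabifiable consonants are /θ/, /m/, /θ/ (no codas are permitted; onsets are limited to one consonant).
Each unlicensed consonant becomes the onset of a new syllable: /θ/ → /θo/, /m/ → /mo/, /θ/ → /θo/.

biloθomoθo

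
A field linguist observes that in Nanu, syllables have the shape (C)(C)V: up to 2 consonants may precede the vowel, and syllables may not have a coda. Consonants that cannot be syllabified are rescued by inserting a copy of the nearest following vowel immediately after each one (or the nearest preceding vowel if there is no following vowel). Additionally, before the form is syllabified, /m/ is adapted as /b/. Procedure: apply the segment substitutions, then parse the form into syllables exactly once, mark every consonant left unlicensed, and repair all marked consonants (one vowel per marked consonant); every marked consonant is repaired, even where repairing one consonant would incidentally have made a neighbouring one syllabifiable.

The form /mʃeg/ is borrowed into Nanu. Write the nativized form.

bʃege

Substitution: /m/ → /b/, giving /bʃeg/.
Under (C)(C)V, the unsyllabifiable consonants are /g/ (no codas are permitted; onsets may contain at most 2 consonants).
Each unlicensed consonant becomes the onset of a new syllable: /g/ → /ge/.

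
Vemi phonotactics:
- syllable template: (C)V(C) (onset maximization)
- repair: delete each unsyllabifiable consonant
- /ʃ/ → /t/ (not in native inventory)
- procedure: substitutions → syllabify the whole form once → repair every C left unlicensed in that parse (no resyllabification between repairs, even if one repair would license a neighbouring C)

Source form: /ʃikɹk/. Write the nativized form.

Substitution: /ʃ/ → /t/, giving /tikɹk/.
The consonants /ɹ/, /k/ cannot be parsed into a legal (C)V(C) syllable (at most one coda consonant is licensed; onsets are limited to one consonant).
Deletion applies to /ɹ/, /k/.

tik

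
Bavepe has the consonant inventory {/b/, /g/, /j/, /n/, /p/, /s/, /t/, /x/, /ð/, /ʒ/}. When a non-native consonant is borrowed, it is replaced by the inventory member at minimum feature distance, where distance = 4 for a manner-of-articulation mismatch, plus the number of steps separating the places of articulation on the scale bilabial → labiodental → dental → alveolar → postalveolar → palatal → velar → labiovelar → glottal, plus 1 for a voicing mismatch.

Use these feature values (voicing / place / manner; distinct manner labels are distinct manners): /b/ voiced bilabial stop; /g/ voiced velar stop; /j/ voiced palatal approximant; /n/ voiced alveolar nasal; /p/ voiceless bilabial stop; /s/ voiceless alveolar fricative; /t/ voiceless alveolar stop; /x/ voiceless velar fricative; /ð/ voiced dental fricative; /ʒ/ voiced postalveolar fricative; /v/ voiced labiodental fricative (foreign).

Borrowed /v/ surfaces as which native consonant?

/ð/ is closest: same manner (fricative), place distance 1 (labiodental→dental), same voicing; total 1. Next closest is /s/ at distance 3.

ð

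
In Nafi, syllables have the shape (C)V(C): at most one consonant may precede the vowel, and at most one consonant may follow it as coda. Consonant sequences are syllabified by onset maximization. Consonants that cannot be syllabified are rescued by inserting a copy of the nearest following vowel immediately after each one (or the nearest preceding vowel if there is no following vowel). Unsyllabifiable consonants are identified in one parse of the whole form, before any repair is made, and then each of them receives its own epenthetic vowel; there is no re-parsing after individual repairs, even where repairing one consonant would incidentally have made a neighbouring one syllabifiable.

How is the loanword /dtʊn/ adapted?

dʊtʊn

The consonants /d/ cannot be parsed into a legal (C)V(C) syllable (at most one coda consonant is licensed; onsets are limited to one consonant).
Each unlicensed consonant becomes the onset of a new syllable: /d/ → /dʊ/.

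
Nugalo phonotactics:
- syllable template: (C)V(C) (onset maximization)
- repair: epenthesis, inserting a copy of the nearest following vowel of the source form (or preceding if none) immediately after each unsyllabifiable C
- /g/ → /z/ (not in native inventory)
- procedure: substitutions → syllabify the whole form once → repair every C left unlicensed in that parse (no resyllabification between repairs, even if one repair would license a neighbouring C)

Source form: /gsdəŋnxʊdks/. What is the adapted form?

Substitution: /g/ → /z/, giving /zsdəŋnxʊdks/.
The consonants /z/, /s/, /n/, /k/, /s/ cannot be parsed into a legal (C)V(C) syllable (at most one coda consonant is licensed; onsets are limited to one consonant).
Each unlicensed consonant becomes the onset of a new syllable: /z/ → /zə/, /s/ → /sə/, /n/ → /nʊ/, /k/ → /kʊ/, /s/ → /sʊ/.

zəsədəŋnʊxʊdkʊsʊ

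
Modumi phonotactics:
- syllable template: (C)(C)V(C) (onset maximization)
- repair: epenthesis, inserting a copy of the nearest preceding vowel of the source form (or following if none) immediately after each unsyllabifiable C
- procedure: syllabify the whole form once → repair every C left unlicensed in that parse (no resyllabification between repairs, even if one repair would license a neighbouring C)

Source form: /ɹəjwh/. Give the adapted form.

The consonants /w/, /h/ cannot be parsed into a legal (C)(C)V(C) syllable (at most one coda consonant is licensed; onsets may contain at most 2 consonants).
Inserting the epenthetic vowel yields /w/ → /wə/, /h/ → /hə/.

ɹəjwəhə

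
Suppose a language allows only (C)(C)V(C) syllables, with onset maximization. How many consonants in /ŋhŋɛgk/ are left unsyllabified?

2

The consonants /ŋ/, /k/ cannot be parsed into a legal (C)(C)V(C) syllable (at most one coda consonant is licensed; onsets may contain at most 2 consonants).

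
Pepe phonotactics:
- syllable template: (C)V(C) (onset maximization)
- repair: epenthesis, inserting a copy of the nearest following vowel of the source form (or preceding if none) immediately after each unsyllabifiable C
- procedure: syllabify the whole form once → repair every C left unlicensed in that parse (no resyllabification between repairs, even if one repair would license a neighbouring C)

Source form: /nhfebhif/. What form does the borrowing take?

nehefebhif

Syllabifying with onset maximization leaves /n/, /h/ stranded (at most one coda consonant is licensed; onsets are limited to one consonant).
Epenthesis after each stranded consonant: /n/ → /ne/, /h/ → /he/.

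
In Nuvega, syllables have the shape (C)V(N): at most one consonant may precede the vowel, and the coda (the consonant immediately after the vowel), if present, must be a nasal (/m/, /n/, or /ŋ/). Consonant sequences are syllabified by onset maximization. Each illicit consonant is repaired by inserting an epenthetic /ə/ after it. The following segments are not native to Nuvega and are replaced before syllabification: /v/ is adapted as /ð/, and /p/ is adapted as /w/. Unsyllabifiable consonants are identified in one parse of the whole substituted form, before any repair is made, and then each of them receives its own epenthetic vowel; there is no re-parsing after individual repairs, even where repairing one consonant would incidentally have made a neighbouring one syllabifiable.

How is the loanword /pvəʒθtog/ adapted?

Substitution: /p/ → /w/, /v/ → /ð/, giving /wðəʒθtog/.
Syllabifying with onset maximization leaves /w/, /ʒ/, /θ/, /g/ stranded (only a nasal (/m/, /n/, or /ŋ/) is licensed in coda position; onsets are limited to one consonant).
Inserting the epenthetic vowel yields /w/ → /wə/, /ʒ/ → /ʒə/, /θ/ → /θə/, /g/ → /gə/.

wəðəʒəθətogə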